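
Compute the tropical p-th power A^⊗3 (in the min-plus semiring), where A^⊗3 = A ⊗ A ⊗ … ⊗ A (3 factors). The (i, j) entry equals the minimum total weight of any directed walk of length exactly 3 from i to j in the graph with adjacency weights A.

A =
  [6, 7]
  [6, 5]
A^⊗3 =
  [18, 17]
  [16, 15]

Each entry (A^⊗3)_ij equals the minimum over all length-3 walks i = v_0 → v_1 → … → v_3 = j of Σ_t A[v_t][v_{t+1}]. For example, for (i, j) = (0, 1) we minimise over 4 possible intermediate vertex sequences; the minimum is 17, attained along the walk 0 → 1 → 1 → 1.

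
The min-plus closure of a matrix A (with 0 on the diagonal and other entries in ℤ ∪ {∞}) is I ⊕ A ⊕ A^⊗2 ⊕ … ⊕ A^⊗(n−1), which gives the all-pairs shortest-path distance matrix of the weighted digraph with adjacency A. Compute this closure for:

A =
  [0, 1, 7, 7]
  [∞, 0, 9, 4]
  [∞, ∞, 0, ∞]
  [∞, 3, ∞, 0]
Closure =
  [0, 1, 7, 5]
  [∞, 0, 9, 4]
  [∞, ∞, 0, ∞]
  [∞, 3, 12, 0]

This is the Floyd-Warshall all-pairs shortest-path computation. For each intermediate vertex k = 0, 1, …, 3, update dist[i][j] ← min(dist[i][j], dist[i][k] + dist[k][j]). The final matrix gives, for each (i, j), the minimum total weight of any directed path from i to j (possibly empty when i = j).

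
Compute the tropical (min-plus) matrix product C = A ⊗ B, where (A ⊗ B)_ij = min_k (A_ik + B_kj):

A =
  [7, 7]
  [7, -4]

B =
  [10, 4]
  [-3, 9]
A ⊗ B =
  [4, 11]
  [-7, 5]

Apply the min-plus product entry-by-entry:
  C[0][0] = min over k of (A[0][0] + B[0][0] = 7 + 10 = 17, A[0][1] + B[1][0] = 7 + -3 = 4) = 4 (attained at k = 1)
  C[0][1] = min over k of (A[0][0] + B[0][1] = 7 + 4 = 11, A[0][1] + B[1][1] = 7 + 9 = 16) = 11 (attained at k = 0)
  C[1][0] = min over k of (A[1][0] + B[0][0] = 7 + 10 = 17, A[1][1] + B[1][0] = -4 + -3 = -7) = -7 (attained at k = 1)
  C[1][1] = min over k of (A[1][0] + B[0][1] = 7 + 4 = 11, A[1][1] + B[1][1] = -4 + 9 = 5) = 5 (attained at k = 1)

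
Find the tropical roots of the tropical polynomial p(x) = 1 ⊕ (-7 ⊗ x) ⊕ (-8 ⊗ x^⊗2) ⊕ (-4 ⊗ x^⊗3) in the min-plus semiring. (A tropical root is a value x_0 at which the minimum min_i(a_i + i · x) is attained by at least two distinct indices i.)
Roots: {-4, 1, 8}

Each tropical root is a break point of the lower envelope of the lines y = a_i + i · x (there are 4 lines, with slopes 0, 1, ..., 3). Only the lines that attain the minimum somewhere contribute to roots; other lines are dominated. Here the surviving (envelope) indices are i = 3, i = 2, i = 1, i = 0.
Intersections between consecutive envelope lines give the roots: for adjacent envelope indices i < j the intersection is x = (a_i − a_j) / (j − i). Reading off the sorted break points: {-4, 1, 8}.
Verification: at each break x_0, at least two indices attain the minimum of min_i(a_i + i · x_0).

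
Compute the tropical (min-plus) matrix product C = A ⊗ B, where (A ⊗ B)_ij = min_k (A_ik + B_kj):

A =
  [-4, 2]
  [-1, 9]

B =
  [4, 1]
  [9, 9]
A ⊗ B =
  [0, -3]
  [3, 0]

Apply the min-plus product entry-by-entry:
  C[0][0] = min over k of (A[0][0] + B[0][0] = -4 + 4 = 0, A[0][1] + B[1][0] = 2 + 9 = 11) = 0 (attained at k = 0)
  C[0][1] = min over k of (A[0][0] + B[0][1] = -4 + 1 = -3, A[0][1] + B[1][1] = 2 + 9 = 11) = -3 (attained at k = 0)
  C[1][0] = min over k of (A[1][0] + B[0][0] = -1 + 4 = 3, A[1][1] + B[1][0] = 9 + 9 = 18) = 3 (attained at k = 0)
  C[1][1] = min over k of (A[1][0] + B[0][1] = -1 + 1 = 0, A[1][1] + B[1][1] = 9 + 9 = 18) = 0 (attained at k = 0)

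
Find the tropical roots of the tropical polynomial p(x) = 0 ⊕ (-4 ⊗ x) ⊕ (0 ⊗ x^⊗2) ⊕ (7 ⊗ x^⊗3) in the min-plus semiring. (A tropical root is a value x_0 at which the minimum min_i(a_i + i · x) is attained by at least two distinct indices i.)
Roots: {-7, -4, 4}

Each tropical root is a break point of the lower envelope of the lines y = a_i + i · x (there are 4 lines, with slopes 0, 1, ..., 3). Only the lines that attain the minimum somewhere contribute to roots; other lines are dominated. Here the surviving (envelope) indices are i = 3, i = 2, i = 1, i = 0.
Intersections between consecutive envelope lines give the roots: for adjacent envelope indices i < j the intersection is x = (a_i − a_j) / (j − i). Reading off the sorted break points: {-7, -4, 4}.
Verification: at each break x_0, at least two indices attain the minimum of min_i(a_i + i · x_0).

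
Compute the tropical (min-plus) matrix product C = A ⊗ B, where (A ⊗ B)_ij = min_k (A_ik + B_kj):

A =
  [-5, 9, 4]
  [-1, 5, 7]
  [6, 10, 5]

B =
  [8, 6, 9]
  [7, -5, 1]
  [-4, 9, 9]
A ⊗ B =
  [0, 1, 4]
  [3, 0, 6]
  [1, 5, 11]

Apply the min-plus product entry-by-entry:
  C[0][0] = min over k of (A[0][0] + B[0][0] = -5 + 8 = 3, A[0][1] + B[1][0] = 9 + 7 = 16, A[0][2] + B[2][0] = 4 + -4 = 0) = 0 (attained at k = 2)
  C[0][1] = min over k of (A[0][0] + B[0][1] = -5 + 6 = 1, A[0][1] + B[1][1] = 9 + -5 = 4, A[0][2] + B[2][1] = 4 + 9 = 13) = 1 (attained at k = 0)
  C[0][2] = min over k of (A[0][0] + B[0][2] = -5 + 9 = 4, A[0][1] + B[1][2] = 9 + 1 = 10, A[0][2] + B[2][2] = 4 + 9 = 13) = 4 (attained at k = 0)
  C[1][0] = min over k of (A[1][0] + B[0][0] = -1 + 8 = 7, A[1][1] + B[1][0] = 5 + 7 = 12, A[1][2] + B[2][0] = 7 + -4 = 3) = 3 (attained at k = 2)
  C[1][1] = min over k of (A[1][0] + B[0][1] = -1 + 6 = 5, A[1][1] + B[1][1] = 5 + -5 = 0, A[1][2] + B[2][1] = 7 + 9 = 16) = 0 (attained at k = 1)
  C[1][2] = min over k of (A[1][0] + B[0][2] = -1 + 9 = 8, A[1][1] + B[1][2] = 5 + 1 = 6, A[1][2] + B[2][2] = 7 + 9 = 16) = 6 (attained at k = 1)
  C[2][0] = min over k of (A[2][0] + B[0][0] = 6 + 8 = 14, A[2][1] + B[1][0] = 10 + 7 = 17, A[2][2] + B[2][0] = 5 + -4 = 1) = 1 (attained at k = 2)
  C[2][1] = min over k of (A[2][0] + B[0][1] = 6 + 6 = 12, A[2][1] + B[1][1] = 10 + -5 = 5, A[2][2] + B[2][1] = 5 + 9 = 14) = 5 (attained at k = 1)
  C[2][2] = min over k of (A[2][0] + B[0][2] = 6 + 9 = 15, A[2][1] + B[1][2] = 10 + 1 = 11, A[2][2] + B[2][2] = 5 + 9 = 14) = 11 (attained at k = 1)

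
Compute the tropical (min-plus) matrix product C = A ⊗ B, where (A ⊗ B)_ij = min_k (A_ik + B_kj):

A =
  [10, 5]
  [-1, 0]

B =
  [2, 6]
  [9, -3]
A ⊗ B =
  [12, 2]
  [1, -3]

Apply the min-plus product entry-by-entry:
  C[0][0] = min over k of (A[0][0] + B[0][0] = 10 + 2 = 12, A[0][1] + B[1][0] = 5 + 9 = 14) = 12 (attained at k = 0)
  C[0][1] = min over k of (A[0][0] + B[0][1] = 10 + 6 = 16, A[0][1] + B[1][1] = 5 + -3 = 2) = 2 (attained at k = 1)
  C[1][0] = min over k of (A[1][0] + B[0][0] = -1 + 2 = 1, A[1][1] + B[1][0] = 0 + 9 = 9) = 1 (attained at k = 0)
  C[1][1] = min over k of (A[1][0] + B[0][1] = -1 + 6 = 5, A[1][1] + B[1][1] = 0 + -3 = -3) = -3 (attained at k = 1)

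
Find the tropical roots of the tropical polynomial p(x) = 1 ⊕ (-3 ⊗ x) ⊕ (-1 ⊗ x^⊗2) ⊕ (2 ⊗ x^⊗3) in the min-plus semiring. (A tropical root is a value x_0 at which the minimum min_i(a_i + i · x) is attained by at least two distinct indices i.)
Roots: {-3, -2, 4}

Each tropical root is a break point of the lower envelope of the lines y = a_i + i · x (there are 4 lines, with slopes 0, 1, ..., 3). Only the lines that attain the minimum somewhere contribute to roots; other lines are dominated. Here the surviving (envelope) indices are i = 3, i = 2, i = 1, i = 0.
Intersections between consecutive envelope lines give the roots: for adjacent envelope indices i < j the intersection is x = (a_i − a_j) / (j − i). Reading off the sorted break points: {-3, -2, 4}.
Verification: at each break x_0, at least two indices attain the minimum of min_i(a_i + i · x_0).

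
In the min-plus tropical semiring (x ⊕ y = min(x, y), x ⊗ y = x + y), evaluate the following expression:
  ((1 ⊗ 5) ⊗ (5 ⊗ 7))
((1 ⊗ 5) ⊗ (5 ⊗ 7)) = 18

Expand innermost to outermost. Recall ⊕ takes the minimum of its arguments and ⊗ takes their sum. Working out the expression ((1 ⊗ 5) ⊗ (5 ⊗ 7)) gives 18.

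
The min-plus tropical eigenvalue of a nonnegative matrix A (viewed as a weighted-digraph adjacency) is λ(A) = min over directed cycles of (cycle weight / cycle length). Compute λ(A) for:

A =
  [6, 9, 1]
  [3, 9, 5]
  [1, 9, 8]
λ(A) = 1

Enumerate directed cycles and compute their means (weight / length). Sample:
  cycle 0 → 0: weight = 6, length = 1, mean = 6/1 ≈ 6.000
  cycle 1 → 1: weight = 9, length = 1, mean = 9/1 ≈ 9.000
  cycle 2 → 2: weight = 8, length = 1, mean = 8/1 ≈ 8.000
  cycle 0 → 1 → 0: weight = 12, length = 2, mean = 12/2 ≈ 6.000
  cycle 0 → 2 → 0: weight = 2, length = 2, mean = 2/2 ≈ 1.000
  cycle 1 → 0 → 1: weight = 12, length = 2, mean = 12/2 ≈ 6.000
Minimum mean = 1.000, attained e.g. along the cycle 0 → 2 → 0 with weight 2 and length 2. So λ(A) = 2/2 = 1.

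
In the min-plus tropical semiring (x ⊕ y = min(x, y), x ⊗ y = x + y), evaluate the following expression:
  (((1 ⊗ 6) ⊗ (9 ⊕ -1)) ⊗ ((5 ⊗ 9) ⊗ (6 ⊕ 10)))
(((1 ⊗ 6) ⊗ (9 ⊕ -1)) ⊗ ((5 ⊗ 9) ⊗ (6 ⊕ 10))) = 26

Expand innermost to outermost. Recall ⊕ takes the minimum of its arguments and ⊗ takes their sum. Working out the expression (((1 ⊗ 6) ⊗ (9 ⊕ -1)) ⊗ ((5 ⊗ 9) ⊗ (6 ⊕ 10))) gives 26.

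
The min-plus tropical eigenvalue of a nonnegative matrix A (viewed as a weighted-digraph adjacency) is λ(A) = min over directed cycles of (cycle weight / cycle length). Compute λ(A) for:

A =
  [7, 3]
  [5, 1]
λ(A) = 1

Enumerate directed cycles and compute their means (weight / length). Sample:
  cycle 0 → 0: weight = 7, length = 1, mean = 7/1 ≈ 7.000
  cycle 1 → 1: weight = 1, length = 1, mean = 1/1 ≈ 1.000
  cycle 0 → 1 → 0: weight = 8, length = 2, mean = 8/2 ≈ 4.000
  cycle 1 → 0 → 1: weight = 8, length = 2, mean = 8/2 ≈ 4.000
Minimum mean = 1.000, attained e.g. along the cycle 1 → 1 with weight 1 and length 1. So λ(A) = 1/1 = 1.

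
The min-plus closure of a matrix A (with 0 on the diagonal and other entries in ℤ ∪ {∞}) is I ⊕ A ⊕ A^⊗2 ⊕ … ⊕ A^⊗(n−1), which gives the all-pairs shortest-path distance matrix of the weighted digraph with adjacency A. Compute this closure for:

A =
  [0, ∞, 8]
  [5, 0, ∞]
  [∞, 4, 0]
Closure =
  [0, 12, 8]
  [5, 0, 13]
  [9, 4, 0]

This is the Floyd-Warshall all-pairs shortest-path computation. For each intermediate vertex k = 0, 1, …, 2, update dist[i][j] ← min(dist[i][j], dist[i][k] + dist[k][j]). The final matrix gives, for each (i, j), the minimum total weight of any directed path from i to j (possibly empty when i = j).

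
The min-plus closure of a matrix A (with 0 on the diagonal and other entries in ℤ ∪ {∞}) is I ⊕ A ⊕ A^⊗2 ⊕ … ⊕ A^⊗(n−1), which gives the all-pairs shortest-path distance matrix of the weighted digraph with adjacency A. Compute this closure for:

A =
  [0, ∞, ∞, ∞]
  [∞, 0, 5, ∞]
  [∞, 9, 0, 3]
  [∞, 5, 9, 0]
Closure =
  [0, ∞, ∞, ∞]
  [∞, 0, 5, 8]
  [∞, 8, 0, 3]
  [∞, 5, 9, 0]

This is the Floyd-Warshall all-pairs shortest-path computation. For each intermediate vertex k = 0, 1, …, 3, update dist[i][j] ← min(dist[i][j], dist[i][k] + dist[k][j]). The final matrix gives, for each (i, j), the minimum total weight of any directed path from i to j (possibly empty when i = j).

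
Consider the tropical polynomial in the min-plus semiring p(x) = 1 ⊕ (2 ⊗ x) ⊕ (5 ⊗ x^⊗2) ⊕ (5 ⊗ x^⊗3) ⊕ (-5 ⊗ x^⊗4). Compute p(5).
p(5) = 1

A tropical monomial a ⊗ x^⊗i evaluates to a + i · x. Evaluating each term at x = 5:
  Term 0 contributes 1 + 0 · 5 = 1
  Term 1 contributes 2 + 1 · 5 = 7
  Term 2 contributes 5 + 2 · 5 = 15
  Term 3 contributes 5 + 3 · 5 = 20
  Term 4 contributes -5 + 4 · 5 = 15
p(5) = ⊕ of these = min[1, 7, 15, 20, 15] = 1.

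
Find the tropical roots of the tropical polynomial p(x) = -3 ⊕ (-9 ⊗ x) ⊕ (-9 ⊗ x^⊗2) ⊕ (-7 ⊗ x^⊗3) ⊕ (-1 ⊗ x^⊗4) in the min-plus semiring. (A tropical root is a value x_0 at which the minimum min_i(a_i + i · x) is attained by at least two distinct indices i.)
Roots: {-6, -2, 0, 6}

Each tropical root is a break point of the lower envelope of the lines y = a_i + i · x (there are 5 lines, with slopes 0, 1, ..., 4). Only the lines that attain the minimum somewhere contribute to roots; other lines are dominated. Here the surviving (envelope) indices are i = 4, i = 3, i = 2, i = 1, i = 0.
Intersections between consecutive envelope lines give the roots: for adjacent envelope indices i < j the intersection is x = (a_i − a_j) / (j − i). Reading off the sorted break points: {-6, -2, 0, 6}.
Verification: at each break x_0, at least two indices attain the minimum of min_i(a_i + i · x_0).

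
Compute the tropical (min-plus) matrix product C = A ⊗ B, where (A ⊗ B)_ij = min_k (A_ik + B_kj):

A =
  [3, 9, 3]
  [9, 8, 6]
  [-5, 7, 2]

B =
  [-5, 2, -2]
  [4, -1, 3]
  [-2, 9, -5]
A ⊗ B =
  [-2, 5, -2]
  [4, 7, 1]
  [-10, -3, -7]

Apply the min-plus product entry-by-entry:
  C[0][0] = min over k of (A[0][0] + B[0][0] = 3 + -5 = -2, A[0][1] + B[1][0] = 9 + 4 = 13, A[0][2] + B[2][0] = 3 + -2 = 1) = -2 (attained at k = 0)
  C[0][1] = min over k of (A[0][0] + B[0][1] = 3 + 2 = 5, A[0][1] + B[1][1] = 9 + -1 = 8, A[0][2] + B[2][1] = 3 + 9 = 12) = 5 (attained at k = 0)
  C[0][2] = min over k of (A[0][0] + B[0][2] = 3 + -2 = 1, A[0][1] + B[1][2] = 9 + 3 = 12, A[0][2] + B[2][2] = 3 + -5 = -2) = -2 (attained at k = 2)
  C[1][0] = min over k of (A[1][0] + B[0][0] = 9 + -5 = 4, A[1][1] + B[1][0] = 8 + 4 = 12, A[1][2] + B[2][0] = 6 + -2 = 4) = 4 (attained at k = 0)
  C[1][1] = min over k of (A[1][0] + B[0][1] = 9 + 2 = 11, A[1][1] + B[1][1] = 8 + -1 = 7, A[1][2] + B[2][1] = 6 + 9 = 15) = 7 (attained at k = 1)
  C[1][2] = min over k of (A[1][0] + B[0][2] = 9 + -2 = 7, A[1][1] + B[1][2] = 8 + 3 = 11, A[1][2] + B[2][2] = 6 + -5 = 1) = 1 (attained at k = 2)
  C[2][0] = min over k of (A[2][0] + B[0][0] = -5 + -5 = -10, A[2][1] + B[1][0] = 7 + 4 = 11, A[2][2] + B[2][0] = 2 + -2 = 0) = -10 (attained at k = 0)
  C[2][1] = min over k of (A[2][0] + B[0][1] = -5 + 2 = -3, A[2][1] + B[1][1] = 7 + -1 = 6, A[2][2] + B[2][1] = 2 + 9 = 11) = -3 (attained at k = 0)
  C[2][2] = min over k of (A[2][0] + B[0][2] = -5 + -2 = -7, A[2][1] + B[1][2] = 7 + 3 = 10, A[2][2] + B[2][2] = 2 + -5 = -3) = -7 (attained at k = 0)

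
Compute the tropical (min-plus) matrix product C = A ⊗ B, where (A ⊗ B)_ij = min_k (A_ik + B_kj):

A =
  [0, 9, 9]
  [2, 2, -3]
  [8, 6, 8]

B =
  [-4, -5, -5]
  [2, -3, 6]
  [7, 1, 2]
A ⊗ B =
  [-4, -5, -5]
  [-2, -3, -3]
  [4, 3, 3]

Apply the min-plus product entry-by-entry:
  C[0][0] = min over k of (A[0][0] + B[0][0] = 0 + -4 = -4, A[0][1] + B[1][0] = 9 + 2 = 11, A[0][2] + B[2][0] = 9 + 7 = 16) = -4 (attained at k = 0)
  C[0][1] = min over k of (A[0][0] + B[0][1] = 0 + -5 = -5, A[0][1] + B[1][1] = 9 + -3 = 6, A[0][2] + B[2][1] = 9 + 1 = 10) = -5 (attained at k = 0)
  C[0][2] = min over k of (A[0][0] + B[0][2] = 0 + -5 = -5, A[0][1] + B[1][2] = 9 + 6 = 15, A[0][2] + B[2][2] = 9 + 2 = 11) = -5 (attained at k = 0)
  C[1][0] = min over k of (A[1][0] + B[0][0] = 2 + -4 = -2, A[1][1] + B[1][0] = 2 + 2 = 4, A[1][2] + B[2][0] = -3 + 7 = 4) = -2 (attained at k = 0)
  C[1][1] = min over k of (A[1][0] + B[0][1] = 2 + -5 = -3, A[1][1] + B[1][1] = 2 + -3 = -1, A[1][2] + B[2][1] = -3 + 1 = -2) = -3 (attained at k = 0)
  C[1][2] = min over k of (A[1][0] + B[0][2] = 2 + -5 = -3, A[1][1] + B[1][2] = 2 + 6 = 8, A[1][2] + B[2][2] = -3 + 2 = -1) = -3 (attained at k = 0)
  C[2][0] = min over k of (A[2][0] + B[0][0] = 8 + -4 = 4, A[2][1] + B[1][0] = 6 + 2 = 8, A[2][2] + B[2][0] = 8 + 7 = 15) = 4 (attained at k = 0)
  C[2][1] = min over k of (A[2][0] + B[0][1] = 8 + -5 = 3, A[2][1] + B[1][1] = 6 + -3 = 3, A[2][2] + B[2][1] = 8 + 1 = 9) = 3 (attained at k = 0)
  C[2][2] = min over k of (A[2][0] + B[0][2] = 8 + -5 = 3, A[2][1] + B[1][2] = 6 + 6 = 12, A[2][2] + B[2][2] = 8 + 2 = 10) = 3 (attained at k = 0)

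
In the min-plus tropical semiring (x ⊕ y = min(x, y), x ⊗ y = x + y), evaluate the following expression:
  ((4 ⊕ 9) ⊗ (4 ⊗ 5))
((4 ⊕ 9) ⊗ (4 ⊗ 5)) = 13

Expand innermost to outermost. Recall ⊕ takes the minimum of its arguments and ⊗ takes their sum. Working out the expression ((4 ⊕ 9) ⊗ (4 ⊗ 5)) gives 13.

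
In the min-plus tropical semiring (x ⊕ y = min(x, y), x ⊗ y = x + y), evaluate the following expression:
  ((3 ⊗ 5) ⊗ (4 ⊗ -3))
((3 ⊗ 5) ⊗ (4 ⊗ -3)) = 9

Expand innermost to outermost. Recall ⊕ takes the minimum of its arguments and ⊗ takes their sum. Working out the expression ((3 ⊗ 5) ⊗ (4 ⊗ -3)) gives 9.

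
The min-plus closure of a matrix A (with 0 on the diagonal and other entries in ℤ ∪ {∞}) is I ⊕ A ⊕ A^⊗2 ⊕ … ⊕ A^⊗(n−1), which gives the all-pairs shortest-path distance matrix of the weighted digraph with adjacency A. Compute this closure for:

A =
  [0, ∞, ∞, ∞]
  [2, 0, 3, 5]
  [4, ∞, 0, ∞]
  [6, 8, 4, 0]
Closure =
  [0, ∞, ∞, ∞]
  [2, 0, 3, 5]
  [4, ∞, 0, ∞]
  [6, 8, 4, 0]

This is the Floyd-Warshall all-pairs shortest-path computation. For each intermediate vertex k = 0, 1, …, 3, update dist[i][j] ← min(dist[i][j], dist[i][k] + dist[k][j]). The final matrix gives, for each (i, j), the minimum total weight of any directed path from i to j (possibly empty when i = j).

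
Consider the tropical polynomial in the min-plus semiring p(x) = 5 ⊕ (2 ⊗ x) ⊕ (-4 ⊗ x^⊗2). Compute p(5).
p(5) = 5

A tropical monomial a ⊗ x^⊗i evaluates to a + i · x. Evaluating each term at x = 5:
  Term 0 contributes 5 + 0 · 5 = 5
  Term 1 contributes 2 + 1 · 5 = 7
  Term 2 contributes -4 + 2 · 5 = 6
p(5) = ⊕ of these = min[5, 7, 6] = 5.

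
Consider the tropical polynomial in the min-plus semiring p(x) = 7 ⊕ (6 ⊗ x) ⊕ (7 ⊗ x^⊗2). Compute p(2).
p(2) = 7

A tropical monomial a ⊗ x^⊗i evaluates to a + i · x. Evaluating each term at x = 2:
  Term 0 contributes 7 + 0 · 2 = 7
  Term 1 contributes 6 + 1 · 2 = 8
  Term 2 contributes 7 + 2 · 2 = 11
p(2) = ⊕ of these = min[7, 8, 11] = 7.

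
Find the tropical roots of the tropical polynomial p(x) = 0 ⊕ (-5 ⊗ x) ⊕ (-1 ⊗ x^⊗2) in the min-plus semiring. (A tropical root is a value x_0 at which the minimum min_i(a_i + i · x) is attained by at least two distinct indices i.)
Roots: {-4, 5}

Each tropical root is a break point of the lower envelope of the lines y = a_i + i · x (there are 3 lines, with slopes 0, 1, ..., 2). Only the lines that attain the minimum somewhere contribute to roots; other lines are dominated. Here the surviving (envelope) indices are i = 2, i = 1, i = 0.
Intersections between consecutive envelope lines give the roots: for adjacent envelope indices i < j the intersection is x = (a_i − a_j) / (j − i). Reading off the sorted break points: {-4, 5}.
Verification: at each break x_0, at least two indices attain the minimum of min_i(a_i + i · x_0).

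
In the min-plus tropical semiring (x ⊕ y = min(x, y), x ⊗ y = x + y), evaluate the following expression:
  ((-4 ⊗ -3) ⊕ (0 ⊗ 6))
((-4 ⊗ -3) ⊕ (0 ⊗ 6)) = -7

Expand innermost to outermost. Recall ⊕ takes the minimum of its arguments and ⊗ takes their sum. Working out the expression ((-4 ⊗ -3) ⊕ (0 ⊗ 6)) gives -7.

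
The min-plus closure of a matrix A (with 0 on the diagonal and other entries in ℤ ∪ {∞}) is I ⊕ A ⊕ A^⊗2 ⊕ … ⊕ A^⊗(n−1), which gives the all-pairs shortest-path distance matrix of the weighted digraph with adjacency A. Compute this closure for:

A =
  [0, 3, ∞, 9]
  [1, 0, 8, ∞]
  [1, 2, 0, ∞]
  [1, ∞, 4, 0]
Closure =
  [0, 3, 11, 9]
  [1, 0, 8, 10]
  [1, 2, 0, 10]
  [1, 4, 4, 0]

This is the Floyd-Warshall all-pairs shortest-path computation. For each intermediate vertex k = 0, 1, …, 3, update dist[i][j] ← min(dist[i][j], dist[i][k] + dist[k][j]). The final matrix gives, for each (i, j), the minimum total weight of any directed path from i to j (possibly empty when i = j).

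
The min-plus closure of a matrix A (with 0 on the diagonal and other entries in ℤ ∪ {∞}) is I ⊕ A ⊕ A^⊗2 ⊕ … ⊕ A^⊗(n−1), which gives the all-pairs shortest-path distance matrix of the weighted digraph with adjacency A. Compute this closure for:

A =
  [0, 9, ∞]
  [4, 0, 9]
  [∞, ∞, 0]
Closure =
  [0, 9, 18]
  [4, 0, 9]
  [∞, ∞, 0]

This is the Floyd-Warshall all-pairs shortest-path computation. For each intermediate vertex k = 0, 1, …, 2, update dist[i][j] ← min(dist[i][j], dist[i][k] + dist[k][j]). The final matrix gives, for each (i, j), the minimum total weight of any directed path from i to j (possibly empty when i = j).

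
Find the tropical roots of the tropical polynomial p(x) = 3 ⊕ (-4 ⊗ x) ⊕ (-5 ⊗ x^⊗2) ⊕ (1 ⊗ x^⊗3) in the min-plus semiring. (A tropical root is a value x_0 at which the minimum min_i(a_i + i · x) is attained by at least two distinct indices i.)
Roots: {-6, 1, 7}

Each tropical root is a break point of the lower envelope of the lines y = a_i + i · x (there are 4 lines, with slopes 0, 1, ..., 3). Only the lines that attain the minimum somewhere contribute to roots; other lines are dominated. Here the surviving (envelope) indices are i = 3, i = 2, i = 1, i = 0.
Intersections between consecutive envelope lines give the roots: for adjacent envelope indices i < j the intersection is x = (a_i − a_j) / (j − i). Reading off the sorted break points: {-6, 1, 7}.
Verification: at each break x_0, at least two indices attain the minimum of min_i(a_i + i · x_0).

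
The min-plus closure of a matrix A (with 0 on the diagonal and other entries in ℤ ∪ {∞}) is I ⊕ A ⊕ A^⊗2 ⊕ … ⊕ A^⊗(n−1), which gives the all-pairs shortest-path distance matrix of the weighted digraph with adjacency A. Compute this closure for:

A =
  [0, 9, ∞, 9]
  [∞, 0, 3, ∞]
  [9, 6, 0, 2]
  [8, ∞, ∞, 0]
Closure =
  [0, 9, 12, 9]
  [12, 0, 3, 5]
  [9, 6, 0, 2]
  [8, 17, 20, 0]

This is the Floyd-Warshall all-pairs shortest-path computation. For each intermediate vertex k = 0, 1, …, 3, update dist[i][j] ← min(dist[i][j], dist[i][k] + dist[k][j]). The final matrix gives, for each (i, j), the minimum total weight of any directed path from i to j (possibly empty when i = j).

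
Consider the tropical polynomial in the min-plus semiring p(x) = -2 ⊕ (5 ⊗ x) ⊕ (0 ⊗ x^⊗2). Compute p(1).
p(1) = -2

A tropical monomial a ⊗ x^⊗i evaluates to a + i · x. Evaluating each term at x = 1:
  Term 0 contributes -2 + 0 · 1 = -2
  Term 1 contributes 5 + 1 · 1 = 6
  Term 2 contributes 0 + 2 · 1 = 2
p(1) = ⊕ of these = min[-2, 6, 2] = -2.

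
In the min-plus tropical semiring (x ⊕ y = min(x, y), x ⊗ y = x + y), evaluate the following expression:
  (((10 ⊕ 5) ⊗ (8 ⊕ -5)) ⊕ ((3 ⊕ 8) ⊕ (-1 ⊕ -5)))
(((10 ⊕ 5) ⊗ (8 ⊕ -5)) ⊕ ((3 ⊕ 8) ⊕ (-1 ⊕ -5))) = -5

Expand innermost to outermost. Recall ⊕ takes the minimum of its arguments and ⊗ takes their sum. Working out the expression (((10 ⊕ 5) ⊗ (8 ⊕ -5)) ⊕ ((3 ⊕ 8) ⊕ (-1 ⊕ -5))) gives -5.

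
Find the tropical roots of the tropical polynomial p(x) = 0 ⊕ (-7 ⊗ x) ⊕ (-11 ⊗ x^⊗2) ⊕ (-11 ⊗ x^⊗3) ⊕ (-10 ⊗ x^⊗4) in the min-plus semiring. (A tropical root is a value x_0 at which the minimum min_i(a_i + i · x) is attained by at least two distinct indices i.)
Roots: {-1, 0, 4, 7}

Each tropical root is a break point of the lower envelope of the lines y = a_i + i · x (there are 5 lines, with slopes 0, 1, ..., 4). Only the lines that attain the minimum somewhere contribute to roots; other lines are dominated. Here the surviving (envelope) indices are i = 4, i = 3, i = 2, i = 1, i = 0.
Intersections between consecutive envelope lines give the roots: for adjacent envelope indices i < j the intersection is x = (a_i − a_j) / (j − i). Reading off the sorted break points: {-1, 0, 4, 7}.
Verification: at each break x_0, at least two indices attain the minimum of min_i(a_i + i · x_0).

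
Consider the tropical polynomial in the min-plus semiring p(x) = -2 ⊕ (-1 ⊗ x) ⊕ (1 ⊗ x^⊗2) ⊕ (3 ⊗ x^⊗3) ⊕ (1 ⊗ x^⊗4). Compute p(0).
p(0) = -2

A tropical monomial a ⊗ x^⊗i evaluates to a + i · x. Evaluating each term at x = 0:
  Term 0 contributes -2 + 0 · 0 = -2
  Term 1 contributes -1 + 1 · 0 = -1
  Term 2 contributes 1 + 2 · 0 = 1
  Term 3 contributes 3 + 3 · 0 = 3
  Term 4 contributes 1 + 4 · 0 = 1
p(0) = ⊕ of these = min[-2, -1, 1, 3, 1] = -2.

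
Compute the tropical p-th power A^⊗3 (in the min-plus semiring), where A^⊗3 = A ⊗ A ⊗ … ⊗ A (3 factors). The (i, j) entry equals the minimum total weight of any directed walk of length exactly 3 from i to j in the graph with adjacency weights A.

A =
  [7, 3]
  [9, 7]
A^⊗3 =
  [19, 15]
  [21, 19]

Each entry (A^⊗3)_ij equals the minimum over all length-3 walks i = v_0 → v_1 → … → v_3 = j of Σ_t A[v_t][v_{t+1}]. For example, for (i, j) = (0, 1) we minimise over 4 possible intermediate vertex sequences; the minimum is 15, attained along the walk 0 → 1 → 0 → 1.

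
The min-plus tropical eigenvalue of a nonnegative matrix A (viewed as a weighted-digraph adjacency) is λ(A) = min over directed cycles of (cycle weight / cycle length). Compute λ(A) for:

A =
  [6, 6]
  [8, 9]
λ(A) = 6

Enumerate directed cycles and compute their means (weight / length). Sample:
  cycle 0 → 0: weight = 6, length = 1, mean = 6/1 ≈ 6.000
  cycle 1 → 1: weight = 9, length = 1, mean = 9/1 ≈ 9.000
  cycle 0 → 1 → 0: weight = 14, length = 2, mean = 14/2 ≈ 7.000
  cycle 1 → 0 → 1: weight = 14, length = 2, mean = 14/2 ≈ 7.000
Minimum mean = 6.000, attained e.g. along the cycle 0 → 0 with weight 6 and length 1. So λ(A) = 6/1 = 6.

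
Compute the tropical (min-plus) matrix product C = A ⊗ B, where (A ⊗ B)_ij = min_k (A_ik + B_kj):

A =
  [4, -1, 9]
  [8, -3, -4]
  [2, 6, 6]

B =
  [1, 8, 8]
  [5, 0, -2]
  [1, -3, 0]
A ⊗ B =
  [4, -1, -3]
  [-3, -7, -5]
  [3, 3, 4]

Apply the min-plus product entry-by-entry:
  C[0][0] = min over k of (A[0][0] + B[0][0] = 4 + 1 = 5, A[0][1] + B[1][0] = -1 + 5 = 4, A[0][2] + B[2][0] = 9 + 1 = 10) = 4 (attained at k = 1)
  C[0][1] = min over k of (A[0][0] + B[0][1] = 4 + 8 = 12, A[0][1] + B[1][1] = -1 + 0 = -1, A[0][2] + B[2][1] = 9 + -3 = 6) = -1 (attained at k = 1)
  C[0][2] = min over k of (A[0][0] + B[0][2] = 4 + 8 = 12, A[0][1] + B[1][2] = -1 + -2 = -3, A[0][2] + B[2][2] = 9 + 0 = 9) = -3 (attained at k = 1)
  C[1][0] = min over k of (A[1][0] + B[0][0] = 8 + 1 = 9, A[1][1] + B[1][0] = -3 + 5 = 2, A[1][2] + B[2][0] = -4 + 1 = -3) = -3 (attained at k = 2)
  C[1][1] = min over k of (A[1][0] + B[0][1] = 8 + 8 = 16, A[1][1] + B[1][1] = -3 + 0 = -3, A[1][2] + B[2][1] = -4 + -3 = -7) = -7 (attained at k = 2)
  C[1][2] = min over k of (A[1][0] + B[0][2] = 8 + 8 = 16, A[1][1] + B[1][2] = -3 + -2 = -5, A[1][2] + B[2][2] = -4 + 0 = -4) = -5 (attained at k = 1)
  C[2][0] = min over k of (A[2][0] + B[0][0] = 2 + 1 = 3, A[2][1] + B[1][0] = 6 + 5 = 11, A[2][2] + B[2][0] = 6 + 1 = 7) = 3 (attained at k = 0)
  C[2][1] = min over k of (A[2][0] + B[0][1] = 2 + 8 = 10, A[2][1] + B[1][1] = 6 + 0 = 6, A[2][2] + B[2][1] = 6 + -3 = 3) = 3 (attained at k = 2)
  C[2][2] = min over k of (A[2][0] + B[0][2] = 2 + 8 = 10, A[2][1] + B[1][2] = 6 + -2 = 4, A[2][2] + B[2][2] = 6 + 0 = 6) = 4 (attained at k = 1)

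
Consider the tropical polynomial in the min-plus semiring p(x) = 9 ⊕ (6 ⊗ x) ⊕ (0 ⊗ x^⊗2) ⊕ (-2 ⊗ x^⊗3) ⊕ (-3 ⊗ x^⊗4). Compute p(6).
p(6) = 9

A tropical monomial a ⊗ x^⊗i evaluates to a + i · x. Evaluating each term at x = 6:
  Term 0 contributes 9 + 0 · 6 = 9
  Term 1 contributes 6 + 1 · 6 = 12
  Term 2 contributes 0 + 2 · 6 = 12
  Term 3 contributes -2 + 3 · 6 = 16
  Term 4 contributes -3 + 4 · 6 = 21
p(6) = ⊕ of these = min[9, 12, 12, 16, 21] = 9.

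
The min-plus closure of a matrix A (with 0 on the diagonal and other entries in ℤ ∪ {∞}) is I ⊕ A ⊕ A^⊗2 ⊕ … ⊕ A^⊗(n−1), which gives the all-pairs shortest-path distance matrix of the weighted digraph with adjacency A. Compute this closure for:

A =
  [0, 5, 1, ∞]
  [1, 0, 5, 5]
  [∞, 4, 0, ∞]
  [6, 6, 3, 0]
Closure =
  [0, 5, 1, 10]
  [1, 0, 2, 5]
  [5, 4, 0, 9]
  [6, 6, 3, 0]

This is the Floyd-Warshall all-pairs shortest-path computation. For each intermediate vertex k = 0, 1, …, 3, update dist[i][j] ← min(dist[i][j], dist[i][k] + dist[k][j]). The final matrix gives, for each (i, j), the minimum total weight of any directed path from i to j (possibly empty when i = j).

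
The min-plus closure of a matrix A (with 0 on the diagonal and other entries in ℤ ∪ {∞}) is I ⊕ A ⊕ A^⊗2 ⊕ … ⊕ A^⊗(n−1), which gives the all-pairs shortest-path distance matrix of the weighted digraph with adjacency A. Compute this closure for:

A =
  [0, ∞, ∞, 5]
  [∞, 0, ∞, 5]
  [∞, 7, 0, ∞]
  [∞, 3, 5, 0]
Closure =
  [0, 8, 10, 5]
  [∞, 0, 10, 5]
  [∞, 7, 0, 12]
  [∞, 3, 5, 0]

This is the Floyd-Warshall all-pairs shortest-path computation. For each intermediate vertex k = 0, 1, …, 3, update dist[i][j] ← min(dist[i][j], dist[i][k] + dist[k][j]). The final matrix gives, for each (i, j), the minimum total weight of any directed path from i to j (possibly empty when i = j).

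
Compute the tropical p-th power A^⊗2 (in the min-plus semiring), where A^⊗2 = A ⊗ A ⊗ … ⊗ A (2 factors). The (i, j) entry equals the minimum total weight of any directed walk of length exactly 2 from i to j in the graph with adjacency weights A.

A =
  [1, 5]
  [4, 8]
A^⊗2 =
  [2, 6]
  [5, 9]

Each entry (A^⊗2)_ij equals the minimum over all length-2 walks i = v_0 → v_1 → … → v_2 = j of Σ_t A[v_t][v_{t+1}]. For example, for (i, j) = (0, 1) we minimise over 2 possible intermediate vertex sequences; the minimum is 6, attained along the walk 0 → 0 → 1.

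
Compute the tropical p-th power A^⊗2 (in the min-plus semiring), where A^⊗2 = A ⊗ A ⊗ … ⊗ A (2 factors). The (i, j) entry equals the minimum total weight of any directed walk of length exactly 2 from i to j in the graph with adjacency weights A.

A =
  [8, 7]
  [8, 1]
A^⊗2 =
  [15, 8]
  [9, 2]

Each entry (A^⊗2)_ij equals the minimum over all length-2 walks i = v_0 → v_1 → … → v_2 = j of Σ_t A[v_t][v_{t+1}]. For example, for (i, j) = (0, 1) we minimise over 2 possible intermediate vertex sequences; the minimum is 8, attained along the walk 0 → 1 → 1.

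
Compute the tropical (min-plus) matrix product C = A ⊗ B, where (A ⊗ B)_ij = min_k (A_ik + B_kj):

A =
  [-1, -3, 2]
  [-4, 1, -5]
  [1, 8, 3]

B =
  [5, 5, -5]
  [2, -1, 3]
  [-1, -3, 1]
A ⊗ B =
  [-1, -4, -6]
  [-6, -8, -9]
  [2, 0, -4]

Apply the min-plus product entry-by-entry:
  C[0][0] = min over k of (A[0][0] + B[0][0] = -1 + 5 = 4, A[0][1] + B[1][0] = -3 + 2 = -1, A[0][2] + B[2][0] = 2 + -1 = 1) = -1 (attained at k = 1)
  C[0][1] = min over k of (A[0][0] + B[0][1] = -1 + 5 = 4, A[0][1] + B[1][1] = -3 + -1 = -4, A[0][2] + B[2][1] = 2 + -3 = -1) = -4 (attained at k = 1)
  C[0][2] = min over k of (A[0][0] + B[0][2] = -1 + -5 = -6, A[0][1] + B[1][2] = -3 + 3 = 0, A[0][2] + B[2][2] = 2 + 1 = 3) = -6 (attained at k = 0)
  C[1][0] = min over k of (A[1][0] + B[0][0] = -4 + 5 = 1, A[1][1] + B[1][0] = 1 + 2 = 3, A[1][2] + B[2][0] = -5 + -1 = -6) = -6 (attained at k = 2)
  C[1][1] = min over k of (A[1][0] + B[0][1] = -4 + 5 = 1, A[1][1] + B[1][1] = 1 + -1 = 0, A[1][2] + B[2][1] = -5 + -3 = -8) = -8 (attained at k = 2)
  C[1][2] = min over k of (A[1][0] + B[0][2] = -4 + -5 = -9, A[1][1] + B[1][2] = 1 + 3 = 4, A[1][2] + B[2][2] = -5 + 1 = -4) = -9 (attained at k = 0)
  C[2][0] = min over k of (A[2][0] + B[0][0] = 1 + 5 = 6, A[2][1] + B[1][0] = 8 + 2 = 10, A[2][2] + B[2][0] = 3 + -1 = 2) = 2 (attained at k = 2)
  C[2][1] = min over k of (A[2][0] + B[0][1] = 1 + 5 = 6, A[2][1] + B[1][1] = 8 + -1 = 7, A[2][2] + B[2][1] = 3 + -3 = 0) = 0 (attained at k = 2)
  C[2][2] = min over k of (A[2][0] + B[0][2] = 1 + -5 = -4, A[2][1] + B[1][2] = 8 + 3 = 11, A[2][2] + B[2][2] = 3 + 1 = 4) = -4 (attained at k = 0)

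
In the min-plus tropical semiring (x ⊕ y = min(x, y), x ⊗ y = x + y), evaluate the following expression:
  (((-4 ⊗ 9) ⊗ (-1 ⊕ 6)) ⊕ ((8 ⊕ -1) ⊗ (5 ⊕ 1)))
(((-4 ⊗ 9) ⊗ (-1 ⊕ 6)) ⊕ ((8 ⊕ -1) ⊗ (5 ⊕ 1))) = 0

Expand innermost to outermost. Recall ⊕ takes the minimum of its arguments and ⊗ takes their sum. Working out the expression (((-4 ⊗ 9) ⊗ (-1 ⊕ 6)) ⊕ ((8 ⊕ -1) ⊗ (5 ⊕ 1))) gives 0.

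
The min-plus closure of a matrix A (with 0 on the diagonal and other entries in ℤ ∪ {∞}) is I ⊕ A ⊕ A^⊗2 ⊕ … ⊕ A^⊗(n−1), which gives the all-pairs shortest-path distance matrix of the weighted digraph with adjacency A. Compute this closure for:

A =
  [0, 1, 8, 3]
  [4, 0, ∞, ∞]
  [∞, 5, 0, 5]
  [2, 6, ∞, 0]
Closure =
  [0, 1, 8, 3]
  [4, 0, 12, 7]
  [7, 5, 0, 5]
  [2, 3, 10, 0]

This is the Floyd-Warshall all-pairs shortest-path computation. For each intermediate vertex k = 0, 1, …, 3, update dist[i][j] ← min(dist[i][j], dist[i][k] + dist[k][j]). The final matrix gives, for each (i, j), the minimum total weight of any directed path from i to j (possibly empty when i = j).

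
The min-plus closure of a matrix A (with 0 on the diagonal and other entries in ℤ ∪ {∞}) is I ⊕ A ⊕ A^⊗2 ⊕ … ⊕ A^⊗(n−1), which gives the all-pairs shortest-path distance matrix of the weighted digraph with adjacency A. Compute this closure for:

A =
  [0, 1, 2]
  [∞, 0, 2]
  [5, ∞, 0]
Closure =
  [0, 1, 2]
  [7, 0, 2]
  [5, 6, 0]

This is the Floyd-Warshall all-pairs shortest-path computation. For each intermediate vertex k = 0, 1, …, 2, update dist[i][j] ← min(dist[i][j], dist[i][k] + dist[k][j]). The final matrix gives, for each (i, j), the minimum total weight of any directed path from i to j (possibly empty when i = j).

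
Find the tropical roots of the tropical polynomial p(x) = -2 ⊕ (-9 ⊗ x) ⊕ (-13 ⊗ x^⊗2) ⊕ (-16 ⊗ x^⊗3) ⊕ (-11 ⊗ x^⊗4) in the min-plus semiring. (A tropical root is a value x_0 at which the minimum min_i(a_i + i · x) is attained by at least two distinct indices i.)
Roots: {-5, 3, 4, 7}

Each tropical root is a break point of the lower envelope of the lines y = a_i + i · x (there are 5 lines, with slopes 0, 1, ..., 4). Only the lines that attain the minimum somewhere contribute to roots; other lines are dominated. Here the surviving (envelope) indices are i = 4, i = 3, i = 2, i = 1, i = 0.
Intersections between consecutive envelope lines give the roots: for adjacent envelope indices i < j the intersection is x = (a_i − a_j) / (j − i). Reading off the sorted break points: {-5, 3, 4, 7}.
Verification: at each break x_0, at least two indices attain the minimum of min_i(a_i + i · x_0).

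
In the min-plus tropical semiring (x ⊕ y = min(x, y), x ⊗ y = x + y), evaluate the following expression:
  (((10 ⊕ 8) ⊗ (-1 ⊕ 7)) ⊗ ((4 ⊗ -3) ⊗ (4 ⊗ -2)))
(((10 ⊕ 8) ⊗ (-1 ⊕ 7)) ⊗ ((4 ⊗ -3) ⊗ (4 ⊗ -2))) = 10

Expand innermost to outermost. Recall ⊕ takes the minimum of its arguments and ⊗ takes their sum. Working out the expression (((10 ⊕ 8) ⊗ (-1 ⊕ 7)) ⊗ ((4 ⊗ -3) ⊗ (4 ⊗ -2))) gives 10.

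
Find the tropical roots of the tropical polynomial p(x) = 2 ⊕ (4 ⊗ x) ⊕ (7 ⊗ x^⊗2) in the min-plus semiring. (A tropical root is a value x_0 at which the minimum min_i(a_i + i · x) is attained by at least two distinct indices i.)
Roots: {-3, -2}

Each tropical root is a break point of the lower envelope of the lines y = a_i + i · x (there are 3 lines, with slopes 0, 1, ..., 2). Only the lines that attain the minimum somewhere contribute to roots; other lines are dominated. Here the surviving (envelope) indices are i = 2, i = 1, i = 0.
Intersections between consecutive envelope lines give the roots: for adjacent envelope indices i < j the intersection is x = (a_i − a_j) / (j − i). Reading off the sorted break points: {-3, -2}.
Verification: at each break x_0, at least two indices attain the minimum of min_i(a_i + i · x_0).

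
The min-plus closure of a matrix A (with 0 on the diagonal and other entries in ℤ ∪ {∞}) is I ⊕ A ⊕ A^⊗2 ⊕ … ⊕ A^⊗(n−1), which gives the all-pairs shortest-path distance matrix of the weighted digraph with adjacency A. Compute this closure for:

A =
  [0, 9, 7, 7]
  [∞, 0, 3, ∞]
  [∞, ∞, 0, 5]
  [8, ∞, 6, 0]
Closure =
  [0, 9, 7, 7]
  [16, 0, 3, 8]
  [13, 22, 0, 5]
  [8, 17, 6, 0]

This is the Floyd-Warshall all-pairs shortest-path computation. For each intermediate vertex k = 0, 1, …, 3, update dist[i][j] ← min(dist[i][j], dist[i][k] + dist[k][j]). The final matrix gives, for each (i, j), the minimum total weight of any directed path from i to j (possibly empty when i = j).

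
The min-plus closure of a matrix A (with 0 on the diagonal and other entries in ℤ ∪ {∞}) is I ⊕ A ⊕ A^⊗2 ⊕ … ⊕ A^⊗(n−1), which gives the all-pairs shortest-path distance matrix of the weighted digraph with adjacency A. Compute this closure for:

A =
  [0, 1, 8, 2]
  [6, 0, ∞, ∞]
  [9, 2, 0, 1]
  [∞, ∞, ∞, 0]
Closure =
  [0, 1, 8, 2]
  [6, 0, 14, 8]
  [8, 2, 0, 1]
  [∞, ∞, ∞, 0]

This is the Floyd-Warshall all-pairs shortest-path computation. For each intermediate vertex k = 0, 1, …, 3, update dist[i][j] ← min(dist[i][j], dist[i][k] + dist[k][j]). The final matrix gives, for each (i, j), the minimum total weight of any directed path from i to j (possibly empty when i = j).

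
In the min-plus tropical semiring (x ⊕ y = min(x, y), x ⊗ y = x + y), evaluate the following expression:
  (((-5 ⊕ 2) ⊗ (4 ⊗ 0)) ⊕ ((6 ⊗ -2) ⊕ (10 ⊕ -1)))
(((-5 ⊕ 2) ⊗ (4 ⊗ 0)) ⊕ ((6 ⊗ -2) ⊕ (10 ⊕ -1))) = -1

Expand innermost to outermost. Recall ⊕ takes the minimum of its arguments and ⊗ takes their sum. Working out the expression (((-5 ⊕ 2) ⊗ (4 ⊗ 0)) ⊕ ((6 ⊗ -2) ⊕ (10 ⊕ -1))) gives -1.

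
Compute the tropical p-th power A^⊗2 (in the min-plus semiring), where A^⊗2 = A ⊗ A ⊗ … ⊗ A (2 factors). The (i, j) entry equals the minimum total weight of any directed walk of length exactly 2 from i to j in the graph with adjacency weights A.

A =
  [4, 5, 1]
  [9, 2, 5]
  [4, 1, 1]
A^⊗2 =
  [5, 2, 2]
  [9, 4, 6]
  [5, 2, 2]

Each entry (A^⊗2)_ij equals the minimum over all length-2 walks i = v_0 → v_1 → … → v_2 = j of Σ_t A[v_t][v_{t+1}]. For example, for (i, j) = (0, 2) we minimise over 3 possible intermediate vertex sequences; the minimum is 2, attained along the walk 0 → 2 → 2.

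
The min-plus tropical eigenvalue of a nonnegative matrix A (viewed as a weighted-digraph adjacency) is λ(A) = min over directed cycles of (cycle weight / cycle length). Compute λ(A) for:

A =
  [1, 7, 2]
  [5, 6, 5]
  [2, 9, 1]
λ(A) = 1

Enumerate directed cycles and compute their means (weight / length). Sample:
  cycle 0 → 0: weight = 1, length = 1, mean = 1/1 ≈ 1.000
  cycle 1 → 1: weight = 6, length = 1, mean = 6/1 ≈ 6.000
  cycle 2 → 2: weight = 1, length = 1, mean = 1/1 ≈ 1.000
  cycle 0 → 1 → 0: weight = 12, length = 2, mean = 12/2 ≈ 6.000
  cycle 0 → 2 → 0: weight = 4, length = 2, mean = 4/2 ≈ 2.000
  cycle 1 → 0 → 1: weight = 12, length = 2, mean = 12/2 ≈ 6.000
Minimum mean = 1.000, attained e.g. along the cycle 0 → 0 with weight 1 and length 1. So λ(A) = 1/1 = 1.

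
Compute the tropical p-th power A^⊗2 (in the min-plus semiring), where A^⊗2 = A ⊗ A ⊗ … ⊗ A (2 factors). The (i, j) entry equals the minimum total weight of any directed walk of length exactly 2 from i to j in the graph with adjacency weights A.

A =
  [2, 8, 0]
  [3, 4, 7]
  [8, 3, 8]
A^⊗2 =
  [4, 3, 2]
  [5, 8, 3]
  [6, 7, 8]

Each entry (A^⊗2)_ij equals the minimum over all length-2 walks i = v_0 → v_1 → … → v_2 = j of Σ_t A[v_t][v_{t+1}]. For example, for (i, j) = (0, 2) we minimise over 3 possible intermediate vertex sequences; the minimum is 2, attained along the walk 0 → 0 → 2.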